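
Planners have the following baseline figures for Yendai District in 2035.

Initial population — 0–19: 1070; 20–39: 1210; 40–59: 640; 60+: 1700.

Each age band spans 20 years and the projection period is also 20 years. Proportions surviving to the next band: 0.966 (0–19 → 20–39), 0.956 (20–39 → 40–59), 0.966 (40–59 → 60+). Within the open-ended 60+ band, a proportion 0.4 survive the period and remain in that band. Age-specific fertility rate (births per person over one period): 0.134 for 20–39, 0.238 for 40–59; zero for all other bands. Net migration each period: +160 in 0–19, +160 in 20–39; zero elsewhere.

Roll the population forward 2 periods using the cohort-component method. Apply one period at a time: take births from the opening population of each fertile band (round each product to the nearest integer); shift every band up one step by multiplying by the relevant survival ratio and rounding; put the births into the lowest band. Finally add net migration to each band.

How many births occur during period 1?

314

Numbering the bands 1..4 from youngest to oldest:
— Period 1 —
Births: 1210 × 0.134 = 162 ; 640 × 0.238 = 152 → 314
Band 2: 1070 × 0.966 = 1034
Band 3: 1210 × 0.956 = 1157
Band 4: 640 × 0.966 + 1700 × 0.4 = 618 + 680 = 1298
Net migration: Band 1 + 160 → 474; Band 2 + 160 → 1194
End of period: [474, 1194, 1157, 1298]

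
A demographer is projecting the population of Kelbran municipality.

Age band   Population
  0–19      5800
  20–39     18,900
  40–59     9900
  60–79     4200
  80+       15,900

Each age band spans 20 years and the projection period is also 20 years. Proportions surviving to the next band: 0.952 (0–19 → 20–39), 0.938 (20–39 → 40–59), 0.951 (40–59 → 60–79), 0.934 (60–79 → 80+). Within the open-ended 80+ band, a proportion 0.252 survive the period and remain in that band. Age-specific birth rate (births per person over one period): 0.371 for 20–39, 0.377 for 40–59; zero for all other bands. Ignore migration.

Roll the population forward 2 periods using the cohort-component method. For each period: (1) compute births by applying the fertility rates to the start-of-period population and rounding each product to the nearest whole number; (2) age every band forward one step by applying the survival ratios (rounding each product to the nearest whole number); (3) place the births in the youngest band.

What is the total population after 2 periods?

(Groups numbered youngest = 1 to oldest = 5.)
Period 1.
Births: 18900 × 0.371 = 7012  |  9900 × 0.377 = 3732 → 10744
Group 2: 5800 × 0.952 = 5522
Group 3: 18900 × 0.938 = 17728
Group 4: 9900 × 0.951 = 9415
Group 5: 4200 × 0.934 + 15900 × 0.252 = 3923 + 4007 = 7930
→ [10744, 5522, 17728, 9415, 7930]
Period 2.
Births: 5522 × 0.371 = 2049  |  17728 × 0.377 = 6683 → 8732
Group 2: 10744 × 0.952 = 10228
Group 3: 5522 × 0.938 = 5180
Group 4: 17728 × 0.951 = 16859
Group 5: 9415 × 0.934 + 7930 × 0.252 = 8794 + 1998 = 10792
→ [8732, 10228, 5180, 16859, 10792]
Total after period 2: 8732 + 10228 + 5180 + 16859 + 10792 = 51791

51791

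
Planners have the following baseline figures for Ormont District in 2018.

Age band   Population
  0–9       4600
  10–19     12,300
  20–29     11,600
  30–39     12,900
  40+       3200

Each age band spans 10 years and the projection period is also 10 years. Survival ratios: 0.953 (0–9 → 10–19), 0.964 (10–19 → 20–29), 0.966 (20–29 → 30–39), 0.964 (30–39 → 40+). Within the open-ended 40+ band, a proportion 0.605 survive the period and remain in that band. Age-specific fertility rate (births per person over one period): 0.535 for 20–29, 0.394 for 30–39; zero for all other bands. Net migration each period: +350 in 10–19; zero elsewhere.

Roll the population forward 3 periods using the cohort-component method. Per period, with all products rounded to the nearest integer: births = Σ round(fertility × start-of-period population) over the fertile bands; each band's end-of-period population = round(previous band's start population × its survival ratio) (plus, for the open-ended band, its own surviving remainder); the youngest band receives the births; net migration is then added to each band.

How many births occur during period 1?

11289

Period 1:
Births: 11600 × 0.535 = 6206, 12900 × 0.394 = 5083 ⇒ total 11289
10–19: 4600 × 0.953 = 4384
20–29: 12300 × 0.964 = 11857
30–39: 11600 × 0.966 = 11206
40+: 12900 × 0.964 + 3200 × 0.605 = 12436 + 1936 = 14372
Net migration: 10–19 + 350 → 4734
Giving 11289 / 4734 / 11857 / 11206 / 14372.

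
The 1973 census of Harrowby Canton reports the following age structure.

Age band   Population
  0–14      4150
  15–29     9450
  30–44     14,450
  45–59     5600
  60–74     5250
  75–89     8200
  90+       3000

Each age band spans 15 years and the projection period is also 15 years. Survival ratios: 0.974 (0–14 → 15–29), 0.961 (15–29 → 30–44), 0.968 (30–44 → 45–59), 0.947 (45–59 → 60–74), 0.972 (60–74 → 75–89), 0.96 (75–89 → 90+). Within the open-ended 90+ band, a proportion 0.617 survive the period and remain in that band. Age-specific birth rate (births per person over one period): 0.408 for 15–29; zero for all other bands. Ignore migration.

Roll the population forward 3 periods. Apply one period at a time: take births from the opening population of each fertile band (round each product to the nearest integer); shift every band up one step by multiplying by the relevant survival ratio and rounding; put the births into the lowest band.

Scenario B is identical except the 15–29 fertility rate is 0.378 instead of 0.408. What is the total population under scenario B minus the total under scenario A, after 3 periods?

[period 1]
Births: 9450 × 0.408 = 3856
15–29: 4150 × 0.974 = 4042
30–44: 9450 × 0.961 = 9081
45–59: 14450 × 0.968 = 13988
60–74: 5600 × 0.947 = 5303
75–89: 5250 × 0.972 = 5103
90+: 8200 × 0.96 + 3000 × 0.617 = 7872 + 1851 = 9723
→ [3856, 4042, 9081, 13988, 5303, 5103, 9723]
[period 2]
Births: 4042 × 0.408 = 1649
15–29: 3856 × 0.974 = 3756
30–44: 4042 × 0.961 = 3884
45–59: 9081 × 0.968 = 8790
60–74: 13988 × 0.947 = 13247
75–89: 5303 × 0.972 = 5155
90+: 5103 × 0.96 + 9723 × 0.617 = 4899 + 5999 = 10898
→ [1649, 3756, 3884, 8790, 13247, 5155, 10898]
[period 3]
Births: 3756 × 0.408 = 1532
15–29: 1649 × 0.974 = 1606
30–44: 3756 × 0.961 = 3610
45–59: 3884 × 0.968 = 3760
60–74: 8790 × 0.947 = 8324
75–89: 13247 × 0.972 = 12876
90+: 5155 × 0.96 + 10898 × 0.617 = 4949 + 6724 = 11673
→ [1532, 1606, 3610, 3760, 8324, 12876, 11673]
Scenario A total after 3 periods: 43381
Scenario B projection —
[period 1]
Births: 9450 × 0.378 = 3572
15–29: 4150 × 0.974 = 4042
30–44: 9450 × 0.961 = 9081
45–59: 14450 × 0.968 = 13988
60–74: 5600 × 0.947 = 5303
75–89: 5250 × 0.972 = 5103
90+: 8200 × 0.96 + 3000 × 0.617 = 7872 + 1851 = 9723
→ [3572, 4042, 9081, 13988, 5303, 5103, 9723]
[period 2]
Births: 4042 × 0.378 = 1528
15–29: 3572 × 0.974 = 3479
30–44: 4042 × 0.961 = 3884
45–59: 9081 × 0.968 = 8790
60–74: 13988 × 0.947 = 13247
75–89: 5303 × 0.972 = 5155
90+: 5103 × 0.96 + 9723 × 0.617 = 4899 + 5999 = 10898
→ [1528, 3479, 3884, 8790, 13247, 5155, 10898]
[period 3]
Births: 3479 × 0.378 = 1315
15–29: 1528 × 0.974 = 1488
30–44: 3479 × 0.961 = 3343
45–59: 3884 × 0.968 = 3760
60–74: 8790 × 0.947 = 8324
75–89: 13247 × 0.972 = 12876
90+: 5155 × 0.96 + 10898 × 0.617 = 4949 + 6724 = 11673
→ [1315, 1488, 3343, 3760, 8324, 12876, 11673]
Scenario B total after 3 periods: 42779
Difference B − A = 42779 − 43381 = -602

-602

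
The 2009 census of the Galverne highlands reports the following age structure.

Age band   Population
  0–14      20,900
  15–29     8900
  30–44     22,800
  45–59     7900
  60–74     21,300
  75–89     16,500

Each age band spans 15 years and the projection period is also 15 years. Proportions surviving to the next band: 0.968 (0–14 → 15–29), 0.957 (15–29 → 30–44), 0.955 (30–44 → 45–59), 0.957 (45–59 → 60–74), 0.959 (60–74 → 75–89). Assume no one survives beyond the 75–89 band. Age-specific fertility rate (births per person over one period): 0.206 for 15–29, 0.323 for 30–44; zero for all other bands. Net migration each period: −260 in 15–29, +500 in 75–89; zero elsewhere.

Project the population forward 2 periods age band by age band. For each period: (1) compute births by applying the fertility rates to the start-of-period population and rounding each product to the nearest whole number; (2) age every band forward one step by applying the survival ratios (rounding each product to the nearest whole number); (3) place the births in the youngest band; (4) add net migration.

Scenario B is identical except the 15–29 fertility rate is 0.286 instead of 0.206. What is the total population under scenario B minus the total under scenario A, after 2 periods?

2287

[period 1]
Births: 8900 * 0.206 = 1833  |  22800 * 0.323 = 7364 → 9197
15–29: 20900 * 0.968 = 20231
30–44: 8900 * 0.957 = 8517
45–59: 22800 * 0.955 = 21774
60–74: 7900 * 0.957 = 7560
75–89: 21300 * 0.959 = 20427
Net migration: 15–29 − 260 → 19971; 75–89 + 500 → 20927
Population now: 0–14=9197, 15–29=19971, 30–44=8517, 45–59=21774, 60–74=7560, 75–89=20927
[period 2]
Births: 19971 * 0.206 = 4114  |  8517 * 0.323 = 2751 → 6865
15–29: 9197 * 0.968 = 8903
30–44: 19971 * 0.957 = 19112
45–59: 8517 * 0.955 = 8134
60–74: 21774 * 0.957 = 20838
75–89: 7560 * 0.959 = 7250
Net migration: 15–29 − 260 → 8643; 75–89 + 500 → 7750
Population now: 0–14=6865, 15–29=8643, 30–44=19112, 45–59=8134, 60–74=20838, 75–89=7750
Scenario A total after 2 periods: 71342
Scenario B projection —
[period 1]
Births: 8900 * 0.286 = 2545  |  22800 * 0.323 = 7364 → 9909
15–29: 20900 * 0.968 = 20231
30–44: 8900 * 0.957 = 8517
45–59: 22800 * 0.955 = 21774
60–74: 7900 * 0.957 = 7560
75–89: 21300 * 0.959 = 20427
Net migration: 15–29 − 260 → 19971; 75–89 + 500 → 20927
Population now: 0–14=9909, 15–29=19971, 30–44=8517, 45–59=21774, 60–74=7560, 75–89=20927
[period 2]
Births: 19971 * 0.286 = 5712  |  8517 * 0.323 = 2751 → 8463
15–29: 9909 * 0.968 = 9592
30–44: 19971 * 0.957 = 19112
45–59: 8517 * 0.955 = 8134
60–74: 21774 * 0.957 = 20838
75–89: 7560 * 0.959 = 7250
Net migration: 15–29 − 260 → 9332; 75–89 + 500 → 7750
Population now: 0–14=8463, 15–29=9332, 30–44=19112, 45–59=8134, 60–74=20838, 75–89=7750
Scenario B total after 2 periods: 73629
Difference B − A = 73629 − 71342 = 2287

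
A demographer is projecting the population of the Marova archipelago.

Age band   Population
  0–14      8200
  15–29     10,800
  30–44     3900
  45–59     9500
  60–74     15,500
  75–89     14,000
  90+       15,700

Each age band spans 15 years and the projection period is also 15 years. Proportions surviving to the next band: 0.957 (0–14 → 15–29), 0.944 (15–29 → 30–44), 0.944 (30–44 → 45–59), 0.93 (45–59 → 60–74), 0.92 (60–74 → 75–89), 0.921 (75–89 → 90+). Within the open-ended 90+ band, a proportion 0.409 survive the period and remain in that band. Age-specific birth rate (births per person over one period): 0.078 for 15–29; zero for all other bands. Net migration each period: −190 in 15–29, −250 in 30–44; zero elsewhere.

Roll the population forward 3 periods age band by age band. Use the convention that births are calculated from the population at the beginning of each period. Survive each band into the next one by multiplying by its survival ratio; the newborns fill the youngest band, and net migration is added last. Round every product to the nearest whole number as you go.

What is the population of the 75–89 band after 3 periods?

3150

(Bands numbered youngest = 1 to oldest = 7.)
Period 1:
Births: 10800 × 0.078 = 842
Band 2: 8200 × 0.957 = 7847
Band 3: 10800 × 0.944 = 10195
Band 4: 3900 × 0.944 = 3682
Band 5: 9500 × 0.93 = 8835
Band 6: 15500 × 0.92 = 14260
Band 7: 14000 × 0.921 + 15700 × 0.409 = 12894 + 6421 = 19315
Net migration: Band 2 − 190 → 7657; Band 3 − 250 → 9945
→ [842, 7657, 9945, 3682, 8835, 14260, 19315]
Period 2:
Births: 7657 × 0.078 = 597
Band 2: 842 × 0.957 = 806
Band 3: 7657 × 0.944 = 7228
Band 4: 9945 × 0.944 = 9388
Band 5: 3682 × 0.93 = 3424
Band 6: 8835 × 0.92 = 8128
Band 7: 14260 × 0.921 + 19315 × 0.409 = 13133 + 7900 = 21033
Net migration: Band 2 − 190 → 616; Band 3 − 250 → 6978
→ [597, 616, 6978, 9388, 3424, 8128, 21033]
Period 3:
Births: 616 × 0.078 = 48
Band 2: 597 × 0.957 = 571
Band 3: 616 × 0.944 = 582
Band 4: 6978 × 0.944 = 6587
Band 5: 9388 × 0.93 = 8731
Band 6: 3424 × 0.92 = 3150
Band 7: 8128 × 0.921 + 21033 × 0.409 = 7486 + 8602 = 16088
Net migration: Band 2 − 190 → 381; Band 3 − 250 → 332
→ [48, 381, 332, 6587, 8731, 3150, 16088]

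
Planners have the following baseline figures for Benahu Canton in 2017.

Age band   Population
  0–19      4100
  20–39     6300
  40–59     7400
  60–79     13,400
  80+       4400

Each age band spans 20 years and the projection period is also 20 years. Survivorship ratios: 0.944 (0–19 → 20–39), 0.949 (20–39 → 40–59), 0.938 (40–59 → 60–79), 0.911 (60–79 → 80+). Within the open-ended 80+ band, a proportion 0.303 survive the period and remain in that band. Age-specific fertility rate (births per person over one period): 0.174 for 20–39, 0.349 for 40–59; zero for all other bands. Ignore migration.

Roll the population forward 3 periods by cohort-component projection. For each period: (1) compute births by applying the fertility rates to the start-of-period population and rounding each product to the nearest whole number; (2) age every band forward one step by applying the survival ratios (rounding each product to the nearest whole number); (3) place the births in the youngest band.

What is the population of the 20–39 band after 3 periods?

2605

Period 1.
Births: 6300 * 0.174 = 1096, 7400 * 0.349 = 2583 → 3679
20–39: 4100 * 0.944 = 3870
40–59: 6300 * 0.949 = 5979
60–79: 7400 * 0.938 = 6941
80+: 13400 * 0.911 + 4400 * 0.303 = 12207 + 1333 = 13540
→ [3679, 3870, 5979, 6941, 13540]
Period 2.
Births: 3870 * 0.174 = 673, 5979 * 0.349 = 2087 → 2760
20–39: 3679 * 0.944 = 3473
40–59: 3870 * 0.949 = 3673
60–79: 5979 * 0.938 = 5608
80+: 6941 * 0.911 + 13540 * 0.303 = 6323 + 4103 = 10426
→ [2760, 3473, 3673, 5608, 10426]
Period 3.
Births: 3473 * 0.174 = 604, 3673 * 0.349 = 1282 → 1886
20–39: 2760 * 0.944 = 2605
40–59: 3473 * 0.949 = 3296
60–79: 3673 * 0.938 = 3445
80+: 5608 * 0.911 + 10426 * 0.303 = 5109 + 3159 = 8268
→ [1886, 2605, 3296, 3445, 8268]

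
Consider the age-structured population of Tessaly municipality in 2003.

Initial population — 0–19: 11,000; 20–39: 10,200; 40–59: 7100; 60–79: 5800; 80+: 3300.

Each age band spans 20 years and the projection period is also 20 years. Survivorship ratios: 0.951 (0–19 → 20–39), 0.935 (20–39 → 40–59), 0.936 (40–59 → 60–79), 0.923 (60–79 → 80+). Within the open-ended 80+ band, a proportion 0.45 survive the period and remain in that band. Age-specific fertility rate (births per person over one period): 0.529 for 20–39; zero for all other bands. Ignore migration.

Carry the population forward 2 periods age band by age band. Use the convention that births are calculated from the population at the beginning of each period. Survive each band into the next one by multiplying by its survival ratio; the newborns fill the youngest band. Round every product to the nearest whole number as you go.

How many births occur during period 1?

5396

[period 1]
Births: 10200 × 0.529 = 5396
20–39: 11000 × 0.951 = 10461
40–59: 10200 × 0.935 = 9537
60–79: 7100 × 0.936 = 6646
80+: 5800 × 0.923 + 3300 × 0.45 = 5353 + 1485 = 6838
End of period: [5396, 10461, 9537, 6646, 6838]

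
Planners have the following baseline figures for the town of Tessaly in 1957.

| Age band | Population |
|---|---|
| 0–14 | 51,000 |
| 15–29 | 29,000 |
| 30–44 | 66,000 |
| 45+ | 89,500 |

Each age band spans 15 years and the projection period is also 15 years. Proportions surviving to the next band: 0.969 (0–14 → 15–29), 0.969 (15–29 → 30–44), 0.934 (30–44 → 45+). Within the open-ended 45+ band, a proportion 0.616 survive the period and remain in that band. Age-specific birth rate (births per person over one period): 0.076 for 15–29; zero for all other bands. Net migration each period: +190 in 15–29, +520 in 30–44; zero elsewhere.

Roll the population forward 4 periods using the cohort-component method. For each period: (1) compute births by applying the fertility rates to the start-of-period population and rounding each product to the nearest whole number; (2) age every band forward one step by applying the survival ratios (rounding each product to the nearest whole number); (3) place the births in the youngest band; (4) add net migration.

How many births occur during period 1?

2204

Let group 1 be 0–14 through group 4 = 45+.
[period 1]
Births: 29000 × 0.076 = 2204
Group 2: 51000 × 0.969 = 49419
Group 3: 29000 × 0.969 = 28101
Group 4: 66000 × 0.934 + 89500 × 0.616 = 61644 + 55132 = 116776
Net migration: Group 2 + 190 → 49609; Group 3 + 520 → 28621
Giving 2204 / 49609 / 28621 / 116776.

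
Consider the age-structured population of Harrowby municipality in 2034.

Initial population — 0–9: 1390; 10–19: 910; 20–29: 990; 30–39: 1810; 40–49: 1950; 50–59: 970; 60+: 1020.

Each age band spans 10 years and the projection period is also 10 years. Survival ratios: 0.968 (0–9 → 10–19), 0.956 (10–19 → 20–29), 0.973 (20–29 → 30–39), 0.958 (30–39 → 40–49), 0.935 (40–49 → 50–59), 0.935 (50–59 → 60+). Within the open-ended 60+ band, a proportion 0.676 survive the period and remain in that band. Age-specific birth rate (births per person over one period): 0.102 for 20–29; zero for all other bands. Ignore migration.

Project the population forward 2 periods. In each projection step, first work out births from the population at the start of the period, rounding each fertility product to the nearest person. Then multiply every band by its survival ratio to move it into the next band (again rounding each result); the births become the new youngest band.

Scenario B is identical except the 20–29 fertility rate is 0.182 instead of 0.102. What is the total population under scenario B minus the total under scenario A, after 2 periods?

[period 1]
Births: 990 * 0.102 = 101
10–19: 1390 * 0.968 = 1346
20–29: 910 * 0.956 = 870
30–39: 990 * 0.973 = 963
40–49: 1810 * 0.958 = 1734
50–59: 1950 * 0.935 = 1823
60+: 970 * 0.935 + 1020 * 0.676 = 907 + 690 = 1597
→ [101, 1346, 870, 963, 1734, 1823, 1597]
[period 2]
Births: 870 * 0.102 = 89
10–19: 101 * 0.968 = 98
20–29: 1346 * 0.956 = 1287
30–39: 870 * 0.973 = 847
40–49: 963 * 0.958 = 923
50–59: 1734 * 0.935 = 1621
60+: 1823 * 0.935 + 1597 * 0.676 = 1705 + 1080 = 2785
→ [89, 98, 1287, 847, 923, 1621, 2785]
Scenario A total after 2 periods: 7650
Scenario B projection —
[period 1]
Births: 990 * 0.182 = 180
10–19: 1390 * 0.968 = 1346
20–29: 910 * 0.956 = 870
30–39: 990 * 0.973 = 963
40–49: 1810 * 0.958 = 1734
50–59: 1950 * 0.935 = 1823
60+: 970 * 0.935 + 1020 * 0.676 = 907 + 690 = 1597
→ [180, 1346, 870, 963, 1734, 1823, 1597]
[period 2]
Births: 870 * 0.182 = 158
10–19: 180 * 0.968 = 174
20–29: 1346 * 0.956 = 1287
30–39: 870 * 0.973 = 847
40–49: 963 * 0.958 = 923
50–59: 1734 * 0.935 = 1621
60+: 1823 * 0.935 + 1597 * 0.676 = 1705 + 1080 = 2785
→ [158, 174, 1287, 847, 923, 1621, 2785]
Scenario B total after 2 periods: 7795
Difference B − A = 7795 − 7650 = 145

145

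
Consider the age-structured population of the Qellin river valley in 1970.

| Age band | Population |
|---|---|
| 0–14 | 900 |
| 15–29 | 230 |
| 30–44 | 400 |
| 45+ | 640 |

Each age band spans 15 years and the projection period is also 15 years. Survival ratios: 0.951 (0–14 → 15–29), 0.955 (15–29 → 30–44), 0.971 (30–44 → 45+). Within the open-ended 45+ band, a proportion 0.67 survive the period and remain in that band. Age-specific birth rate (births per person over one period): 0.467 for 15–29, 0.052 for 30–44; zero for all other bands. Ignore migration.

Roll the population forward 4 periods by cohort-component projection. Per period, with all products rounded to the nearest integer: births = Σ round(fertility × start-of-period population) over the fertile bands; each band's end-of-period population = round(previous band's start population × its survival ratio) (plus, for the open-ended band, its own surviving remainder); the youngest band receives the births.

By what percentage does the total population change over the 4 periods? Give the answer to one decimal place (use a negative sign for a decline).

-24.3

Call the groups 1 to 4, youngest first.
Period 1:
Births: 230 × 0.467 = 107 ; 400 × 0.052 = 21 → 128
Group 2: 900 × 0.951 = 856
Group 3: 230 × 0.955 = 220
Group 4: 400 × 0.971 + 640 × 0.67 = 388 + 429 = 817
End of period: [128, 856, 220, 817]
Period 2:
Births: 856 × 0.467 = 400 ; 220 × 0.052 = 11 → 411
Group 2: 128 × 0.951 = 122
Group 3: 856 × 0.955 = 817
Group 4: 220 × 0.971 + 817 × 0.67 = 214 + 547 = 761
End of period: [411, 122, 817, 761]
Period 3:
Births: 122 × 0.467 = 57 ; 817 × 0.052 = 42 → 99
Group 2: 411 × 0.951 = 391
Group 3: 122 × 0.955 = 117
Group 4: 817 × 0.971 + 761 × 0.67 = 793 + 510 = 1303
End of period: [99, 391, 117, 1303]
Period 4:
Births: 391 × 0.467 = 183 ; 117 × 0.052 = 6 → 189
Group 2: 99 × 0.951 = 94
Group 3: 391 × 0.955 = 373
Group 4: 117 × 0.971 + 1303 × 0.67 = 114 + 873 = 987
End of period: [189, 94, 373, 987]
Total: 2170 → 1643; change = -527; percentage change = -24.3%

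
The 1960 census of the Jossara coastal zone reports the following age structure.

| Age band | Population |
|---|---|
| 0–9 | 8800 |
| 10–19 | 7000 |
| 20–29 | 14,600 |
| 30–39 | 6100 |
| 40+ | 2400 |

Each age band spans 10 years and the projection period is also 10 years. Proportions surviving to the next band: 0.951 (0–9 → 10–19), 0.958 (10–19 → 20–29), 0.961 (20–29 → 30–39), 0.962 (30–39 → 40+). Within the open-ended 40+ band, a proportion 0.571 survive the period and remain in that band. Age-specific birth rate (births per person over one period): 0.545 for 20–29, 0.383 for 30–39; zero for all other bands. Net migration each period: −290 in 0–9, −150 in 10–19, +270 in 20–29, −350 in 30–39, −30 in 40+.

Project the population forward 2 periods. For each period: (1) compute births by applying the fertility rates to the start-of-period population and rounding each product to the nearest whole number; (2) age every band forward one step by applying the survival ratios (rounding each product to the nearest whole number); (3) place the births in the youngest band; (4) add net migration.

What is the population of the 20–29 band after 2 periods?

8144

Period 1.
Births: 14600 × 0.545 = 7957  |  6100 × 0.383 = 2336 — total 10293
10–19: 8800 × 0.951 = 8369
20–29: 7000 × 0.958 = 6706
30–39: 14600 × 0.961 = 14031
40+: 6100 × 0.962 + 2400 × 0.571 = 5868 + 1370 = 7238
Net migration: 0–9 − 290 → 10003; 10–19 − 150 → 8219; 20–29 + 270 → 6976; 30–39 − 350 → 13681; 40+ − 30 → 7208
→ [10003, 8219, 6976, 13681, 7208]
Period 2.
Births: 6976 × 0.545 = 3802  |  13681 × 0.383 = 5240 — total 9042
10–19: 10003 × 0.951 = 9513
20–29: 8219 × 0.958 = 7874
30–39: 6976 × 0.961 = 6704
40+: 13681 × 0.962 + 7208 × 0.571 = 13161 + 4116 = 17277
Net migration: 0–9 − 290 → 8752; 10–19 − 150 → 9363; 20–29 + 270 → 8144; 30–39 − 350 → 6354; 40+ − 30 → 17247
→ [8752, 9363, 8144, 6354, 17247]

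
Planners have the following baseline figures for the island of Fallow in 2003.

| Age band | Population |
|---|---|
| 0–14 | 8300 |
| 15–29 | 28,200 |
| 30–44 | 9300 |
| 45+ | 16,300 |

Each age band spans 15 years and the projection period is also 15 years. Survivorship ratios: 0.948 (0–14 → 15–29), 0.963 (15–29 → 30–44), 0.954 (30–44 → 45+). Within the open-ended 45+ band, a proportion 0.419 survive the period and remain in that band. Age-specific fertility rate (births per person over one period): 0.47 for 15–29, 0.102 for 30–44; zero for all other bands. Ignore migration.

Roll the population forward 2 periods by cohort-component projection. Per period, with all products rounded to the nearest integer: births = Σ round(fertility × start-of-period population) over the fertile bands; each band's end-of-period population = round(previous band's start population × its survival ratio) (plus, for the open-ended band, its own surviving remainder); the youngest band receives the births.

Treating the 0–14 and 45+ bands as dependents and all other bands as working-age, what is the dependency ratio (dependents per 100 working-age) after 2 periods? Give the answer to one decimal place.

185.1

(Bands numbered youngest = 1 to oldest = 4.)
[period 1]
Births: 28200 × 0.47 = 13254  |  9300 × 0.102 = 949 ⇒ total 14203
Band 2: 8300 × 0.948 = 7868
Band 3: 28200 × 0.963 = 27157
Band 4: 9300 × 0.954 + 16300 × 0.419 = 8872 + 6830 = 15702
→ [14203, 7868, 27157, 15702]
[period 2]
Births: 7868 × 0.47 = 3698  |  27157 × 0.102 = 2770 ⇒ total 6468
Band 2: 14203 × 0.948 = 13464
Band 3: 7868 × 0.963 = 7577
Band 4: 27157 × 0.954 + 15702 × 0.419 = 25908 + 6579 = 32487
→ [6468, 13464, 7577, 32487]
Dependents (band 0–14 + band 45+) = 6468 + 32487 = 38955; working-age = 21041; ratio = 38955/21041 × 100 = 185.1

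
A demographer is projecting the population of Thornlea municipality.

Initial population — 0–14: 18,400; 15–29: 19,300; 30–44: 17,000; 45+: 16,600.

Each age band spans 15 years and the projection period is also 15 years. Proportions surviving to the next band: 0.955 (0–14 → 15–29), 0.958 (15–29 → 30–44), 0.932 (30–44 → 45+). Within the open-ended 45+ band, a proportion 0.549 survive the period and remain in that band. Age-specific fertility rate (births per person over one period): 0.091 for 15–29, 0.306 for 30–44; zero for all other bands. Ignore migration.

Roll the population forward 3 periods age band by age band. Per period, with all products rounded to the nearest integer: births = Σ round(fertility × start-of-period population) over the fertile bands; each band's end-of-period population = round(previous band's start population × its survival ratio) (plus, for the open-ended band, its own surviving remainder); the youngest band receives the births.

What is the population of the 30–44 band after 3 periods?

6366

[period 1]
Births: 19300 × 0.091 = 1756  |  17000 × 0.306 = 5202 → 6958
15–29: 18400 × 0.955 = 17572
30–44: 19300 × 0.958 = 18489
45+: 17000 × 0.932 + 16600 × 0.549 = 15844 + 9113 = 24957
Giving 6958 / 17572 / 18489 / 24957.
[period 2]
Births: 17572 × 0.091 = 1599  |  18489 × 0.306 = 5658 → 7257
15–29: 6958 × 0.955 = 6645
30–44: 17572 × 0.958 = 16834
45+: 18489 × 0.932 + 24957 × 0.549 = 17232 + 13701 = 30933
Giving 7257 / 6645 / 16834 / 30933.
[period 3]
Births: 6645 × 0.091 = 605  |  16834 × 0.306 = 5151 → 5756
15–29: 7257 × 0.955 = 6930
30–44: 6645 × 0.958 = 6366
45+: 16834 × 0.932 + 30933 × 0.549 = 15689 + 16982 = 32671
Giving 5756 / 6930 / 6366 / 32671.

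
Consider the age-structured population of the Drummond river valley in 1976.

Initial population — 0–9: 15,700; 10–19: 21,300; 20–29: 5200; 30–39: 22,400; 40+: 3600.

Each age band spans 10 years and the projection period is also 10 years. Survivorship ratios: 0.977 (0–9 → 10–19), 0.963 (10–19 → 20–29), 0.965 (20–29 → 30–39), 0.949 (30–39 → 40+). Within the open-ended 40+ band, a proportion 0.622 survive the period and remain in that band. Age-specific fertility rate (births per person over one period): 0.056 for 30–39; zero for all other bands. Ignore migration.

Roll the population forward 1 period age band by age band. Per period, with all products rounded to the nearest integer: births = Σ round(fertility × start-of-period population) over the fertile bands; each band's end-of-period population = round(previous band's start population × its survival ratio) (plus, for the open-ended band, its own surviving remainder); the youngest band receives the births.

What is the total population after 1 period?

65620

Period 1.
Births: 22400 × 0.056 = 1254
10–19: 15700 × 0.977 = 15339
20–29: 21300 × 0.963 = 20512
30–39: 5200 × 0.965 = 5018
40+: 22400 × 0.949 + 3600 × 0.622 = 21258 + 2239 = 23497
Giving 1254 / 15339 / 20512 / 5018 / 23497.
Total after period 1: 1254 + 15339 + 20512 + 5018 + 23497 = 65620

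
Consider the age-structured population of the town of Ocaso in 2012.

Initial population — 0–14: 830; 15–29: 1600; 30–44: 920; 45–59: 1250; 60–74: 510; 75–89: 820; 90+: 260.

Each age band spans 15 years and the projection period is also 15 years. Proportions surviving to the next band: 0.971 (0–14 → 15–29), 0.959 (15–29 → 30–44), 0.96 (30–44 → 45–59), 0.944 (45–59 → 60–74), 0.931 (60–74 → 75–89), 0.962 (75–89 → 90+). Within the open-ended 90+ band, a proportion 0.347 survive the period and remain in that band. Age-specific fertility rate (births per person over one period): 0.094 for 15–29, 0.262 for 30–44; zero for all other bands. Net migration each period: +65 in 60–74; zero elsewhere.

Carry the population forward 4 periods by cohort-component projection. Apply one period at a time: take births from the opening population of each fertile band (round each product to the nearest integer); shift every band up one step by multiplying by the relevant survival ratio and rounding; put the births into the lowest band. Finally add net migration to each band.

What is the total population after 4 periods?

Period 1.
Births: 1600 × 0.094 = 150  |  920 × 0.262 = 241 — total 391
15–29: 830 × 0.971 = 806
30–44: 1600 × 0.959 = 1534
45–59: 920 × 0.96 = 883
60–74: 1250 × 0.944 = 1180
75–89: 510 × 0.931 = 475
90+: 820 × 0.962 + 260 × 0.347 = 789 + 90 = 879
Net migration: 60–74 + 65 → 1245
End of period: [391, 806, 1534, 883, 1245, 475, 879]
Period 2.
Births: 806 × 0.094 = 76  |  1534 × 0.262 = 402 — total 478
15–29: 391 × 0.971 = 380
30–44: 806 × 0.959 = 773
45–59: 1534 × 0.96 = 1473
60–74: 883 × 0.944 = 834
75–89: 1245 × 0.931 = 1159
90+: 475 × 0.962 + 879 × 0.347 = 457 + 305 = 762
Net migration: 60–74 + 65 → 899
End of period: [478, 380, 773, 1473, 899, 1159, 762]
Period 3.
Births: 380 × 0.094 = 36  |  773 × 0.262 = 203 — total 239
15–29: 478 × 0.971 = 464
30–44: 380 × 0.959 = 364
45–59: 773 × 0.96 = 742
60–74: 1473 × 0.944 = 1391
75–89: 899 × 0.931 = 837
90+: 1159 × 0.962 + 762 × 0.347 = 1115 + 264 = 1379
Net migration: 60–74 + 65 → 1456
End of period: [239, 464, 364, 742, 1456, 837, 1379]
Period 4.
Births: 464 × 0.094 = 44  |  364 × 0.262 = 95 — total 139
15–29: 239 × 0.971 = 232
30–44: 464 × 0.959 = 445
45–59: 364 × 0.96 = 349
60–74: 742 × 0.944 = 700
75–89: 1456 × 0.931 = 1356
90+: 837 × 0.962 + 1379 × 0.347 = 805 + 479 = 1284
Net migration: 60–74 + 65 → 765
End of period: [139, 232, 445, 349, 765, 1356, 1284]
Total after period 4: 139 + 232 + 445 + 349 + 765 + 1356 + 1284 = 4570

4570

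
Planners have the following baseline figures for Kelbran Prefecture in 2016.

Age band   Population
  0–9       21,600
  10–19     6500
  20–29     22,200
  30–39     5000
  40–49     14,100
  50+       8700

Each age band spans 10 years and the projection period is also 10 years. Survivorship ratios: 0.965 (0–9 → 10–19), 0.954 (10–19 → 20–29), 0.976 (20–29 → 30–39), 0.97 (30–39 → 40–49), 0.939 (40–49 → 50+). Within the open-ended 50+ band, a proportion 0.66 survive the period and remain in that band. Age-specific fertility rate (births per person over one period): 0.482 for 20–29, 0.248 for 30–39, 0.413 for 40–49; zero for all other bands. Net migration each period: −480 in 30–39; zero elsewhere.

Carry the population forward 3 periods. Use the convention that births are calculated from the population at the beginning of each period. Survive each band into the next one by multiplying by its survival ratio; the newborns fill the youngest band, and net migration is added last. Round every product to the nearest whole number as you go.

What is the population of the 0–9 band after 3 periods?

Let band 1 be 0–9 through band 6 = 50+.
Period 1.
Births: 22200 * 0.482 = 10700, 5000 * 0.248 = 1240, 14100 * 0.413 = 5823 — total 17763
Band 2: 21600 * 0.965 = 20844
Band 3: 6500 * 0.954 = 6201
Band 4: 22200 * 0.976 = 21667
Band 5: 5000 * 0.97 = 4850
Band 6: 14100 * 0.939 + 8700 * 0.66 = 13240 + 5742 = 18982
Net migration: Band 4 − 480 → 21187
→ [17763, 20844, 6201, 21187, 4850, 18982]
Period 2.
Births: 6201 * 0.482 = 2989, 21187 * 0.248 = 5254, 4850 * 0.413 = 2003 — total 10246
Band 2: 17763 * 0.965 = 17141
Band 3: 20844 * 0.954 = 19885
Band 4: 6201 * 0.976 = 6052
Band 5: 21187 * 0.97 = 20551
Band 6: 4850 * 0.939 + 18982 * 0.66 = 4554 + 12528 = 17082
Net migration: Band 4 − 480 → 5572
→ [10246, 17141, 19885, 5572, 20551, 17082]
Period 3.
Births: 19885 * 0.482 = 9585, 5572 * 0.248 = 1382, 20551 * 0.413 = 8488 — total 19455
Band 2: 10246 * 0.965 = 9887
Band 3: 17141 * 0.954 = 16353
Band 4: 19885 * 0.976 = 19408
Band 5: 5572 * 0.97 = 5405
Band 6: 20551 * 0.939 + 17082 * 0.66 = 19297 + 11274 = 30571
Net migration: Band 4 − 480 → 18928
→ [19455, 9887, 16353, 18928, 5405, 30571]

19455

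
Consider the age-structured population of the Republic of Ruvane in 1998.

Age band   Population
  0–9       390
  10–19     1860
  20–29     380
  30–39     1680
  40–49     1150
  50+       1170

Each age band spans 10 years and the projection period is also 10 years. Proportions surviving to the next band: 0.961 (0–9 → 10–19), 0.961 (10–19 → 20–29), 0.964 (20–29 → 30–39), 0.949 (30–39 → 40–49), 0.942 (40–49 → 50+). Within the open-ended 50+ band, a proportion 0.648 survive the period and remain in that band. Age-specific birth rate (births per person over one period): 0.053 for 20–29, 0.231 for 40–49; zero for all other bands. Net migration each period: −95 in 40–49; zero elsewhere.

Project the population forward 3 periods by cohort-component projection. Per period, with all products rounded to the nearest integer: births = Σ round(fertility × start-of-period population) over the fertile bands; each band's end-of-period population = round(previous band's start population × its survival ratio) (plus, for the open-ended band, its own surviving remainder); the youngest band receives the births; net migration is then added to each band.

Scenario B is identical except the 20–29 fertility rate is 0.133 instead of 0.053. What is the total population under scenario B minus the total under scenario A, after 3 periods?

Period 1:
Births: 380 × 0.053 = 20 ; 1150 × 0.231 = 266 ⇒ total 286
10–19: 390 × 0.961 = 375
20–29: 1860 × 0.961 = 1787
30–39: 380 × 0.964 = 366
40–49: 1680 × 0.949 = 1594
50+: 1150 × 0.942 + 1170 × 0.648 = 1083 + 758 = 1841
Net migration: 40–49 − 95 → 1499
End of period: [286, 375, 1787, 366, 1499, 1841]
Period 2:
Births: 1787 × 0.053 = 95 ; 1499 × 0.231 = 346 ⇒ total 441
10–19: 286 × 0.961 = 275
20–29: 375 × 0.961 = 360
30–39: 1787 × 0.964 = 1723
40–49: 366 × 0.949 = 347
50+: 1499 × 0.942 + 1841 × 0.648 = 1412 + 1193 = 2605
Net migration: 40–49 − 95 → 252
End of period: [441, 275, 360, 1723, 252, 2605]
Period 3:
Births: 360 × 0.053 = 19 ; 252 × 0.231 = 58 ⇒ total 77
10–19: 441 × 0.961 = 424
20–29: 275 × 0.961 = 264
30–39: 360 × 0.964 = 347
40–49: 1723 × 0.949 = 1635
50+: 252 × 0.942 + 2605 × 0.648 = 237 + 1688 = 1925
Net migration: 40–49 − 95 → 1540
End of period: [77, 424, 264, 347, 1540, 1925]
Scenario A total after 3 periods: 4577
Scenario B projection —
Period 1:
Births: 380 × 0.133 = 51 ; 1150 × 0.231 = 266 ⇒ total 317
10–19: 390 × 0.961 = 375
20–29: 1860 × 0.961 = 1787
30–39: 380 × 0.964 = 366
40–49: 1680 × 0.949 = 1594
50+: 1150 × 0.942 + 1170 × 0.648 = 1083 + 758 = 1841
Net migration: 40–49 − 95 → 1499
End of period: [317, 375, 1787, 366, 1499, 1841]
Period 2:
Births: 1787 × 0.133 = 238 ; 1499 × 0.231 = 346 ⇒ total 584
10–19: 317 × 0.961 = 305
20–29: 375 × 0.961 = 360
30–39: 1787 × 0.964 = 1723
40–49: 366 × 0.949 = 347
50+: 1499 × 0.942 + 1841 × 0.648 = 1412 + 1193 = 2605
Net migration: 40–49 − 95 → 252
End of period: [584, 305, 360, 1723, 252, 2605]
Period 3:
Births: 360 × 0.133 = 48 ; 252 × 0.231 = 58 ⇒ total 106
10–19: 584 × 0.961 = 561
20–29: 305 × 0.961 = 293
30–39: 360 × 0.964 = 347
40–49: 1723 × 0.949 = 1635
50+: 252 × 0.942 + 2605 × 0.648 = 237 + 1688 = 1925
Net migration: 40–49 − 95 → 1540
End of period: [106, 561, 293, 347, 1540, 1925]
Scenario B total after 3 periods: 4772
Difference B − A = 4772 − 4577 = 195

195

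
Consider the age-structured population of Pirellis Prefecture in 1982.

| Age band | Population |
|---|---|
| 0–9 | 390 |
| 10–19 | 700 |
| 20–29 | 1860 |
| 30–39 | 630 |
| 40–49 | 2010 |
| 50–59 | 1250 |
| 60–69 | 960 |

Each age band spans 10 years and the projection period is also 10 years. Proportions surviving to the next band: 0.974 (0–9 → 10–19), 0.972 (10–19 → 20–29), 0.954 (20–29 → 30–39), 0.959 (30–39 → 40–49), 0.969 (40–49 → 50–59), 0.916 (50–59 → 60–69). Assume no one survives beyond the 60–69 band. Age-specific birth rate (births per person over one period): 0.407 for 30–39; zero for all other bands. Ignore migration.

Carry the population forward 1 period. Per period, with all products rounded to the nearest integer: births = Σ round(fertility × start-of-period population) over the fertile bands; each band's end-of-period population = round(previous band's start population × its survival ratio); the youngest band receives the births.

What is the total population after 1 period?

Period 1:
Births: 630 * 0.407 = 256
10–19: 390 * 0.974 = 380
20–29: 700 * 0.972 = 680
30–39: 1860 * 0.954 = 1774
40–49: 630 * 0.959 = 604
50–59: 2010 * 0.969 = 1948
60–69: 1250 * 0.916 = 1145
End of period: [256, 380, 680, 1774, 604, 1948, 1145]
Total after period 1: 256 + 380 + 680 + 1774 + 604 + 1948 + 1145 = 6787

6787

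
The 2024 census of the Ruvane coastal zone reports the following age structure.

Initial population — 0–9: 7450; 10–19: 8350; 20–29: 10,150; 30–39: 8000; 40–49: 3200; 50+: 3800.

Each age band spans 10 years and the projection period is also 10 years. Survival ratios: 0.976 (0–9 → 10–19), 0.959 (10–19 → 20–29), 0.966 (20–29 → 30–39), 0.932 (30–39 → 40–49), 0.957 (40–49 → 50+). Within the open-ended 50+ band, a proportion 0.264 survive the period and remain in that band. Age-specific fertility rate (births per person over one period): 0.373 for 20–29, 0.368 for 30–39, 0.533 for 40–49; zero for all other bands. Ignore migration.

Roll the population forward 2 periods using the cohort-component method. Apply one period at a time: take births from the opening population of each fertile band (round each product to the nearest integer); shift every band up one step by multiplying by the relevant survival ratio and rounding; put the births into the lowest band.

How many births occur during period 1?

8436

— Period 1 —
Births: 10150 * 0.373 = 3786 ; 8000 * 0.368 = 2944 ; 3200 * 0.533 = 1706 → total 8436
10–19: 7450 * 0.976 = 7271
20–29: 8350 * 0.959 = 8008
30–39: 10150 * 0.966 = 9805
40–49: 8000 * 0.932 = 7456
50+: 3200 * 0.957 + 3800 * 0.264 = 3062 + 1003 = 4065
Population now: 0–9=8436, 10–19=7271, 20–29=8008, 30–39=9805, 40–49=7456, 50+=4065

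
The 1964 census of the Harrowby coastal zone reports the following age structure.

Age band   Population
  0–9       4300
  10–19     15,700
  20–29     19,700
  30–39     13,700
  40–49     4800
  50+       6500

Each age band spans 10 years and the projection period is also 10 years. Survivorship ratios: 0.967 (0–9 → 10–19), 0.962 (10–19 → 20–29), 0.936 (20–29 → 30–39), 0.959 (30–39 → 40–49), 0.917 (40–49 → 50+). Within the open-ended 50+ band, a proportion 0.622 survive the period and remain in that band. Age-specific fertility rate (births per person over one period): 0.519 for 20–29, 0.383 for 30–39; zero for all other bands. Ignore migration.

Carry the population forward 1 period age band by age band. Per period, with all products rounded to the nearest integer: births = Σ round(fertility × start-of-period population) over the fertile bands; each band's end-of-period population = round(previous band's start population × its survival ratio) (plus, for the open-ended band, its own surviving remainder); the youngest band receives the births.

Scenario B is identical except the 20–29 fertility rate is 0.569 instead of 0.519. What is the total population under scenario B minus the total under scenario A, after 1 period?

Period 1.
Births: 19700 × 0.519 = 10224, 13700 × 0.383 = 5247 → total 15471
10–19: 4300 × 0.967 = 4158
20–29: 15700 × 0.962 = 15103
30–39: 19700 × 0.936 = 18439
40–49: 13700 × 0.959 = 13138
50+: 4800 × 0.917 + 6500 × 0.622 = 4402 + 4043 = 8445
End of period: [15471, 4158, 15103, 18439, 13138, 8445]
Scenario A total after 1 period: 74754
Scenario B projection —
Period 1.
Births: 19700 × 0.569 = 11209, 13700 × 0.383 = 5247 → total 16456
10–19: 4300 × 0.967 = 4158
20–29: 15700 × 0.962 = 15103
30–39: 19700 × 0.936 = 18439
40–49: 13700 × 0.959 = 13138
50+: 4800 × 0.917 + 6500 × 0.622 = 4402 + 4043 = 8445
End of period: [16456, 4158, 15103, 18439, 13138, 8445]
Scenario B total after 1 period: 75739
Difference B − A = 75739 − 74754 = 985

985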